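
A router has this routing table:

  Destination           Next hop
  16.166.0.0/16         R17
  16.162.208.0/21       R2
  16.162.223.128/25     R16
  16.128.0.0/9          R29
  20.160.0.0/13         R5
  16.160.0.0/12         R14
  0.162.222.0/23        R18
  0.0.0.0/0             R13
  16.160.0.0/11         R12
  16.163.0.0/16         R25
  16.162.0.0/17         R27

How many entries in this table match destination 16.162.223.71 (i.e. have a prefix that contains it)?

Prefixes containing 16.162.223.71:
  0.0.0.0/0 (default, matches everything)
  16.128.0.0/9 (16.128.0.0 - 16.255.255.255)
  16.160.0.0/11 (16.160.0.0 - 16.191.255.255)
  16.160.0.0/12 (16.160.0.0 - 16.175.255.255)
Total matching entries: 4.

4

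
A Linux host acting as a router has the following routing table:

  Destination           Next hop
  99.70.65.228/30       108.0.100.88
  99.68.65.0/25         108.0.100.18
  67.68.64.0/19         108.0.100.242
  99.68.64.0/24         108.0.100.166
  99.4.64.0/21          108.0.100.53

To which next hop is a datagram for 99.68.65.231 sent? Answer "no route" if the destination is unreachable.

No entry's prefix contains 99.68.65.231; there is no default route.

no route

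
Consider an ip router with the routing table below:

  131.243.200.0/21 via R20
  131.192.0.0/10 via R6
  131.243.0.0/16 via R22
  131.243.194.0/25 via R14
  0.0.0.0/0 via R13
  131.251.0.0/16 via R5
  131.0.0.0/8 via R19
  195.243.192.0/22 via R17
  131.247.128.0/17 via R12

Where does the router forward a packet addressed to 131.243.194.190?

Routes whose prefix contains 131.243.194.190:
  0.0.0.0/0 (default, matches everything) -> R13
  131.0.0.0/8 (131.0.0.0 - 131.255.255.255) -> R19
  131.192.0.0/10 (131.192.0.0 - 131.255.255.255) -> R6
  131.243.0.0/16 (131.243.0.0 - 131.243.255.255) -> R22
More-specific entries that do NOT match:
  131.243.194.0/25 (131.243.194.0 - 131.243.194.127) does not contain 131.243.194.190
  195.243.192.0/22 (195.243.192.0 - 195.243.195.255) does not contain 131.243.194.190
  131.243.200.0/21 (131.243.200.0 - 131.243.207.255) does not contain 131.243.194.190
  131.247.128.0/17 (131.247.128.0 - 131.247.255.255) does not contain 131.243.194.190
Longest matching prefix is /16 -> next hop R22.

R22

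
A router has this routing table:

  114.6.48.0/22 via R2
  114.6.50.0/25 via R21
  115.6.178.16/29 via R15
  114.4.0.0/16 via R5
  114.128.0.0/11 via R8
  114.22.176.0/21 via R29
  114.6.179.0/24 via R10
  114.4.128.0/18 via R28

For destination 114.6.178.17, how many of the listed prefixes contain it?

0

No listed prefix contains 114.6.178.17.
Total matching entries: 0.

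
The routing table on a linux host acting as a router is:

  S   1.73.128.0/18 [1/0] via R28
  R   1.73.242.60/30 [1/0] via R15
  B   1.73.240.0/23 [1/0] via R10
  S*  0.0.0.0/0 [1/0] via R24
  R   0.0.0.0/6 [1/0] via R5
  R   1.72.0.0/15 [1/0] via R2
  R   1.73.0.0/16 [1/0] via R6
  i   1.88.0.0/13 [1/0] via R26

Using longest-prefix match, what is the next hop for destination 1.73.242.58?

R6

Routes whose prefix contains 1.73.242.58:
  0.0.0.0/0 (default, matches everything) -> R24
  0.0.0.0/6 (0.0.0.0 - 3.255.255.255) -> R5
  1.72.0.0/15 (1.72.0.0 - 1.73.255.255) -> R2
  1.73.0.0/16 (1.73.0.0 - 1.73.255.255) -> R6
More-specific entries that do NOT match:
  1.73.242.60/30 (1.73.242.60 - 1.73.242.63) does not contain 1.73.242.58
  1.73.240.0/23 (1.73.240.0 - 1.73.241.255) does not contain 1.73.242.58
  1.73.128.0/18 (1.73.128.0 - 1.73.191.255) does not contain 1.73.242.58
Longest matching prefix is /16 -> next hop R6.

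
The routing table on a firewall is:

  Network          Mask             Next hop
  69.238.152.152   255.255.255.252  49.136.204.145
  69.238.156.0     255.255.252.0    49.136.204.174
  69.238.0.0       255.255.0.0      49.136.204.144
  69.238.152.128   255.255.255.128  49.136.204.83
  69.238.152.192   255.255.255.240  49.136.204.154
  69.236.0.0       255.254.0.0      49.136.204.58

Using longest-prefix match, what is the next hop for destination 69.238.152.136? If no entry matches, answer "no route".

Routes whose prefix contains 69.238.152.136:
  69.238.0.0/16 (69.238.0.0 - 69.238.255.255) -> 49.136.204.144
  69.238.152.128/25 (69.238.152.128 - 69.238.152.255) -> 49.136.204.83
More-specific entries that do NOT match:
  69.238.152.152/30 (69.238.152.152 - 69.238.152.155) does not contain 69.238.152.136
  69.238.152.192/28 (69.238.152.192 - 69.238.152.207) does not contain 69.238.152.136
Longest matching prefix is /25 -> next hop 49.136.204.83.

49.136.204.83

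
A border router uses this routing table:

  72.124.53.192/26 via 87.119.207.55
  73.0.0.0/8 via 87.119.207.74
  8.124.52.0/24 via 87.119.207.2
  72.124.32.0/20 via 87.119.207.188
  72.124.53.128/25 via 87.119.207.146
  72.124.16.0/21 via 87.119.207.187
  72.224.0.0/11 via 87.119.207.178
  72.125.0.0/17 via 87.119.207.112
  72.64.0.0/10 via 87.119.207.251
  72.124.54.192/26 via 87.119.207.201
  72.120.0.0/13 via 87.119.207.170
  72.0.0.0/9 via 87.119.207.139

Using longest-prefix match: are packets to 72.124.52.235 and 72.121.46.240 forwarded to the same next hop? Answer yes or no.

72.124.52.235: longest match 72.120.0.0/13 -> 87.119.207.170
72.121.46.240: longest match 72.120.0.0/13 -> 87.119.207.170

yes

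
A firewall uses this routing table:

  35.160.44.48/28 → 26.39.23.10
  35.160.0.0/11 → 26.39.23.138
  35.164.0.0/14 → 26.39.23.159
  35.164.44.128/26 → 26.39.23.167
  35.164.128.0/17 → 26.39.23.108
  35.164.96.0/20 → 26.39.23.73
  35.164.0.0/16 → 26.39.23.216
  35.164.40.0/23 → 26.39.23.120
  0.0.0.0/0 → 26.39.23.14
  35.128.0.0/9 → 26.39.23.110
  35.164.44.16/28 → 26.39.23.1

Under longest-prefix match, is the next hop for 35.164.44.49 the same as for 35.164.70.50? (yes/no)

35.164.44.49: longest match 35.164.0.0/16 -> 26.39.23.216
35.164.70.50: longest match 35.164.0.0/16 -> 26.39.23.216

yes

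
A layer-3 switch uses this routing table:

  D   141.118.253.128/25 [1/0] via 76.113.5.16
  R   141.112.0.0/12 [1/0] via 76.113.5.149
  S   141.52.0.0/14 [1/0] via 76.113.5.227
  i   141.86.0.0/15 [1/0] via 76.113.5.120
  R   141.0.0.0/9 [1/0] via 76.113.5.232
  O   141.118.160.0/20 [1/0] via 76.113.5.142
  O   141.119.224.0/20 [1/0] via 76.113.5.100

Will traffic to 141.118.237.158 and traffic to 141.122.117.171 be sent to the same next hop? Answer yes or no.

yes

141.118.237.158: longest match 141.112.0.0/12 -> 76.113.5.149
141.122.117.171: longest match 141.112.0.0/12 -> 76.113.5.149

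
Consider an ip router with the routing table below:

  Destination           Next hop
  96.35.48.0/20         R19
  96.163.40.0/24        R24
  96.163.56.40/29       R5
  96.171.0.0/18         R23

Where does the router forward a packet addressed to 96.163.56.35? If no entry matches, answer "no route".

No entry's prefix contains 96.163.56.35; there is no default route.

no route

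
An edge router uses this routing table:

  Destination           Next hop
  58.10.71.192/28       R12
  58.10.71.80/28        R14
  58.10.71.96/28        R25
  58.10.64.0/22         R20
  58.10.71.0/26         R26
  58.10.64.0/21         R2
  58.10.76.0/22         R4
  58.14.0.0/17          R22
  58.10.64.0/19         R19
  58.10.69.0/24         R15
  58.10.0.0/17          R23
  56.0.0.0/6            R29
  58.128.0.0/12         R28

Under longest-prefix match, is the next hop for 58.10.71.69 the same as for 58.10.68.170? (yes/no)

58.10.71.69: longest match 58.10.64.0/21 -> R2
58.10.68.170: longest match 58.10.64.0/21 -> R2

yes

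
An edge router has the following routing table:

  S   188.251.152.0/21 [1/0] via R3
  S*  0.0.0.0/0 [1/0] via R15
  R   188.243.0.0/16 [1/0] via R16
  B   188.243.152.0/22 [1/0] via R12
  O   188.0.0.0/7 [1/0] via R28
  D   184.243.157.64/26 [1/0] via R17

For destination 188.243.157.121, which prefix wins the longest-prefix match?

Entries matching 188.243.157.121:
  0.0.0.0/0 (default, matches everything)
  188.0.0.0/7 (188.0.0.0 - 189.255.255.255)
  188.243.0.0/16 (188.243.0.0 - 188.243.255.255)
Most specific is 188.243.0.0/16.

188.243.0.0/16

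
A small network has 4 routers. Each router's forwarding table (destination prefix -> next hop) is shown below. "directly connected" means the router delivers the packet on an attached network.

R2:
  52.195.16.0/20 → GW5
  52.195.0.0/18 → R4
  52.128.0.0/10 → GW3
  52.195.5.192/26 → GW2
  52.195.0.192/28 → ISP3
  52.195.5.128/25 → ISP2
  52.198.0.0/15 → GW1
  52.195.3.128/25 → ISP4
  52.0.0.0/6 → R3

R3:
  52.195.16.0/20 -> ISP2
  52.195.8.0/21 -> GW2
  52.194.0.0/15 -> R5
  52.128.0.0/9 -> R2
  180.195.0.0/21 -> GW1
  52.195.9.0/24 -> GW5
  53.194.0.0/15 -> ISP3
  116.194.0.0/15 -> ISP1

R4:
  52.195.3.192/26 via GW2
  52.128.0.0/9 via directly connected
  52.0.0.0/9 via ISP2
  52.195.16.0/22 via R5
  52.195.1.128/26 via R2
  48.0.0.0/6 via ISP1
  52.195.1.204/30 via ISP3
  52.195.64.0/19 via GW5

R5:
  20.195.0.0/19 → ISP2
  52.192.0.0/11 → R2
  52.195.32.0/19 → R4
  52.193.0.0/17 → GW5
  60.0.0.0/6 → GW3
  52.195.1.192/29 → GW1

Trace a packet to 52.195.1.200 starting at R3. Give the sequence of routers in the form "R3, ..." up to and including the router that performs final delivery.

At R3: longest match for 52.195.1.200 is 52.194.0.0/15 -> R5
At R5: longest match for 52.195.1.200 is 52.192.0.0/11 -> R2
At R2: longest match for 52.195.1.200 is 52.195.0.0/18 -> R4
At R4: longest match for 52.195.1.200 is 52.128.0.0/9 -> directly connected

R3, R5, R2, R4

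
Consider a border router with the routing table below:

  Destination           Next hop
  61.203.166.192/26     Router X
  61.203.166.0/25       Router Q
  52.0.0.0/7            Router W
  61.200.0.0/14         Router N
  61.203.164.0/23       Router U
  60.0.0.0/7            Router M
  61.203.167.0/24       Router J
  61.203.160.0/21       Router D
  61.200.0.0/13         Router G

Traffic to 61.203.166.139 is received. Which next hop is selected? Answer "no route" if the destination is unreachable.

Routes whose prefix contains 61.203.166.139:
  60.0.0.0/7 (60.0.0.0 - 61.255.255.255) -> Router M
  61.200.0.0/13 (61.200.0.0 - 61.207.255.255) -> Router G
  61.200.0.0/14 (61.200.0.0 - 61.203.255.255) -> Router N
  61.203.160.0/21 (61.203.160.0 - 61.203.167.255) -> Router D
More-specific entries that do NOT match:
  61.203.166.192/26 (61.203.166.192 - 61.203.166.255) does not contain 61.203.166.139
  61.203.166.0/25 (61.203.166.0 - 61.203.166.127) does not contain 61.203.166.139
  61.203.167.0/24 (61.203.167.0 - 61.203.167.255) does not contain 61.203.166.139
  61.203.164.0/23 (61.203.164.0 - 61.203.165.255) does not contain 61.203.166.139
Longest matching prefix is /21 -> next hop Router D.

Router D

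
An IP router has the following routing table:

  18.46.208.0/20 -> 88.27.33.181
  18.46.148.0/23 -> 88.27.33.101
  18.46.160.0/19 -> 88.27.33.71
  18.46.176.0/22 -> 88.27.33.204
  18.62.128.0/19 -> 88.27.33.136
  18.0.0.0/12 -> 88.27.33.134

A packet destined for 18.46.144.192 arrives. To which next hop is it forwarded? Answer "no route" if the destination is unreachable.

No entry's prefix contains 18.46.144.192; there is no default route.

no route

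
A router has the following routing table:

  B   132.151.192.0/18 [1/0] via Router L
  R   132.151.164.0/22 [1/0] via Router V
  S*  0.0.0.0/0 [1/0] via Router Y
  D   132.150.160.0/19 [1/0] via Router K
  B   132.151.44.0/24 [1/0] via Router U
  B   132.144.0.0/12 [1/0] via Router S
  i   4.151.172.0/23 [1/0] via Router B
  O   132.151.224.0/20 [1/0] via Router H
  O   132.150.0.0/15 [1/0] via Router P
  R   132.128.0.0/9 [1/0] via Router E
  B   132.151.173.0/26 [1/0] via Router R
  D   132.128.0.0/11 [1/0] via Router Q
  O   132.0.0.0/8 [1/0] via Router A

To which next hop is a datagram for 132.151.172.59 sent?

Routes whose prefix contains 132.151.172.59:
  0.0.0.0/0 (default, matches everything) -> Router Y
  132.0.0.0/8 (132.0.0.0 - 132.255.255.255) -> Router A
  132.128.0.0/9 (132.128.0.0 - 132.255.255.255) -> Router E
  132.128.0.0/11 (132.128.0.0 - 132.159.255.255) -> Router Q
  132.144.0.0/12 (132.144.0.0 - 132.159.255.255) -> Router S
  132.150.0.0/15 (132.150.0.0 - 132.151.255.255) -> Router P
More-specific entries that do NOT match:
  132.151.173.0/26 (132.151.173.0 - 132.151.173.63) does not contain 132.151.172.59
  132.151.44.0/24 (132.151.44.0 - 132.151.44.255) does not contain 132.151.172.59
  4.151.172.0/23 (4.151.172.0 - 4.151.173.255) does not contain 132.151.172.59
  132.151.164.0/22 (132.151.164.0 - 132.151.167.255) does not contain 132.151.172.59
  132.151.224.0/20 (132.151.224.0 - 132.151.239.255) does not contain 132.151.172.59
  132.150.160.0/19 (132.150.160.0 - 132.150.191.255) does not contain 132.151.172.59
  132.151.192.0/18 (132.151.192.0 - 132.151.255.255) does not contain 132.151.172.59
Longest matching prefix is /15 -> next hop Router P.

Router P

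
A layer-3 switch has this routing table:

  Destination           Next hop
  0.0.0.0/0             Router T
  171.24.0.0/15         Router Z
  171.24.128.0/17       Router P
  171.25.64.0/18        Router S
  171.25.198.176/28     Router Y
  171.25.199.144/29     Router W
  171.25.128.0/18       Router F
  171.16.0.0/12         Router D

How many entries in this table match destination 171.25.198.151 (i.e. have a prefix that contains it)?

Prefixes containing 171.25.198.151:
  0.0.0.0/0 (default, matches everything)
  171.16.0.0/12 (171.16.0.0 - 171.31.255.255)
  171.24.0.0/15 (171.24.0.0 - 171.25.255.255)
Total matching entries: 3.

3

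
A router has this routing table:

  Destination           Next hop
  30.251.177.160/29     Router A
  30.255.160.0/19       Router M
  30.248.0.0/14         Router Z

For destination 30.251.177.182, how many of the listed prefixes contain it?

1

Prefixes containing 30.251.177.182:
  30.248.0.0/14 (30.248.0.0 - 30.251.255.255)
Total matching entries: 1.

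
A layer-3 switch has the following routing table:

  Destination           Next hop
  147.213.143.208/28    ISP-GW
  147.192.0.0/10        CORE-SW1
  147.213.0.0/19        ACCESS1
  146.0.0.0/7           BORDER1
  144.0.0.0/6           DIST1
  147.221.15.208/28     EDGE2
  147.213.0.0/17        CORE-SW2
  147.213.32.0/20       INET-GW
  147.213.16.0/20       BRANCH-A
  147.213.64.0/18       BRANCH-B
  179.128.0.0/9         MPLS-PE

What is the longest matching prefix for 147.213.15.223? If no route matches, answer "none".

147.213.0.0/19

Entries matching 147.213.15.223:
  144.0.0.0/6 (144.0.0.0 - 147.255.255.255)
  146.0.0.0/7 (146.0.0.0 - 147.255.255.255)
  147.192.0.0/10 (147.192.0.0 - 147.255.255.255)
  147.213.0.0/17 (147.213.0.0 - 147.213.127.255)
  147.213.0.0/19 (147.213.0.0 - 147.213.31.255)
Most specific is 147.213.0.0/19.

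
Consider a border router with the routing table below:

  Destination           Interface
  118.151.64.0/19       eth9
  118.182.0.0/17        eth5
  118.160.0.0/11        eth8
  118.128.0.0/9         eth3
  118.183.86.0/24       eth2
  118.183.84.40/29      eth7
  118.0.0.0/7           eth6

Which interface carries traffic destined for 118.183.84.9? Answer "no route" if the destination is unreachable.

eth8

Routes whose prefix contains 118.183.84.9:
  118.0.0.0/7 (118.0.0.0 - 119.255.255.255) -> eth6
  118.128.0.0/9 (118.128.0.0 - 118.255.255.255) -> eth3
  118.160.0.0/11 (118.160.0.0 - 118.191.255.255) -> eth8
More-specific entries that do NOT match:
  118.183.84.40/29 (118.183.84.40 - 118.183.84.47) does not contain 118.183.84.9
  118.183.86.0/24 (118.183.86.0 - 118.183.86.255) does not contain 118.183.84.9
  118.151.64.0/19 (118.151.64.0 - 118.151.95.255) does not contain 118.183.84.9
  118.182.0.0/17 (118.182.0.0 - 118.182.127.255) does not contain 118.183.84.9
Longest matching prefix is /11 -> interface eth8.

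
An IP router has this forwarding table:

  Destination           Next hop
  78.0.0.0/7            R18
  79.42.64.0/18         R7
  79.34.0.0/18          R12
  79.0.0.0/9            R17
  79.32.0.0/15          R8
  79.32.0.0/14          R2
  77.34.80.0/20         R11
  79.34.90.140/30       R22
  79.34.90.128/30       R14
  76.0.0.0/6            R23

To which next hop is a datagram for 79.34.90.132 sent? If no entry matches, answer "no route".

R2

Routes whose prefix contains 79.34.90.132:
  76.0.0.0/6 (76.0.0.0 - 79.255.255.255) -> R23
  78.0.0.0/7 (78.0.0.0 - 79.255.255.255) -> R18
  79.0.0.0/9 (79.0.0.0 - 79.127.255.255) -> R17
  79.32.0.0/14 (79.32.0.0 - 79.35.255.255) -> R2
More-specific entries that do NOT match:
  79.34.90.140/30 (79.34.90.140 - 79.34.90.143) does not contain 79.34.90.132
  79.34.90.128/30 (79.34.90.128 - 79.34.90.131) does not contain 79.34.90.132
  77.34.80.0/20 (77.34.80.0 - 77.34.95.255) does not contain 79.34.90.132
  79.42.64.0/18 (79.42.64.0 - 79.42.127.255) does not contain 79.34.90.132
  79.34.0.0/18 (79.34.0.0 - 79.34.63.255) does not contain 79.34.90.132
  79.32.0.0/15 (79.32.0.0 - 79.33.255.255) does not contain 79.34.90.132
Longest matching prefix is /14 -> next hop R2.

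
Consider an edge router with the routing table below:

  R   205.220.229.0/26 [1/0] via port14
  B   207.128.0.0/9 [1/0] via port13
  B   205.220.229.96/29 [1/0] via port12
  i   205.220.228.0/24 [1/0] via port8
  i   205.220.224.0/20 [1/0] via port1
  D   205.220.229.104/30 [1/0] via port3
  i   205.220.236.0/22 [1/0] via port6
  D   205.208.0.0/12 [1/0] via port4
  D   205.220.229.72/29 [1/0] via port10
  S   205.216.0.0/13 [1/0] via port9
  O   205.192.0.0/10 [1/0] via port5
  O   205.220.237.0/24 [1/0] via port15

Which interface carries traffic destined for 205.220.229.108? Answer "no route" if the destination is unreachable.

Routes whose prefix contains 205.220.229.108:
  205.192.0.0/10 (205.192.0.0 - 205.255.255.255) -> port5
  205.208.0.0/12 (205.208.0.0 - 205.223.255.255) -> port4
  205.216.0.0/13 (205.216.0.0 - 205.223.255.255) -> port9
  205.220.224.0/20 (205.220.224.0 - 205.220.239.255) -> port1
More-specific entries that do NOT match:
  205.220.229.104/30 (205.220.229.104 - 205.220.229.107) does not contain 205.220.229.108
  205.220.229.96/29 (205.220.229.96 - 205.220.229.103) does not contain 205.220.229.108
  205.220.229.72/29 (205.220.229.72 - 205.220.229.79) does not contain 205.220.229.108
  205.220.229.0/26 (205.220.229.0 - 205.220.229.63) does not contain 205.220.229.108
  205.220.228.0/24 (205.220.228.0 - 205.220.228.255) does not contain 205.220.229.108
  205.220.237.0/24 (205.220.237.0 - 205.220.237.255) does not contain 205.220.229.108
  205.220.236.0/22 (205.220.236.0 - 205.220.239.255) does not contain 205.220.229.108
Longest matching prefix is /20 -> interface port1.

port1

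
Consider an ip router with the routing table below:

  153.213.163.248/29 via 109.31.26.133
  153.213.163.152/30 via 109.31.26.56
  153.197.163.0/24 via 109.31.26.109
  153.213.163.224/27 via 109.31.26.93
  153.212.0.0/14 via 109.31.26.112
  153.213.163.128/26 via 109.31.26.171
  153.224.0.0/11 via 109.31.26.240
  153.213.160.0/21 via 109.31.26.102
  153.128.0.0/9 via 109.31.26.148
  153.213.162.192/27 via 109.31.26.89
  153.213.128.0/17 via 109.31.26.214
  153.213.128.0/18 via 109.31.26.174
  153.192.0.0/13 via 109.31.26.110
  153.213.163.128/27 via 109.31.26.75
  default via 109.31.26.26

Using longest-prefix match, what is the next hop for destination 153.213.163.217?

109.31.26.102

Routes whose prefix contains 153.213.163.217:
  0.0.0.0/0 (default, matches everything) -> 109.31.26.26
  153.128.0.0/9 (153.128.0.0 - 153.255.255.255) -> 109.31.26.148
  153.212.0.0/14 (153.212.0.0 - 153.215.255.255) -> 109.31.26.112
  153.213.128.0/17 (153.213.128.0 - 153.213.255.255) -> 109.31.26.214
  153.213.128.0/18 (153.213.128.0 - 153.213.191.255) -> 109.31.26.174
  153.213.160.0/21 (153.213.160.0 - 153.213.167.255) -> 109.31.26.102
More-specific entries that do NOT match:
  153.213.163.152/30 (153.213.163.152 - 153.213.163.155) does not contain 153.213.163.217
  153.213.163.248/29 (153.213.163.248 - 153.213.163.255) does not contain 153.213.163.217
  153.213.163.224/27 (153.213.163.224 - 153.213.163.255) does not contain 153.213.163.217
  153.213.162.192/27 (153.213.162.192 - 153.213.162.223) does not contain 153.213.163.217
  153.213.163.128/27 (153.213.163.128 - 153.213.163.159) does not contain 153.213.163.217
  153.213.163.128/26 (153.213.163.128 - 153.213.163.191) does not contain 153.213.163.217
  153.197.163.0/24 (153.197.163.0 - 153.197.163.255) does not contain 153.213.163.217
Longest matching prefix is /21 -> next hop 109.31.26.102.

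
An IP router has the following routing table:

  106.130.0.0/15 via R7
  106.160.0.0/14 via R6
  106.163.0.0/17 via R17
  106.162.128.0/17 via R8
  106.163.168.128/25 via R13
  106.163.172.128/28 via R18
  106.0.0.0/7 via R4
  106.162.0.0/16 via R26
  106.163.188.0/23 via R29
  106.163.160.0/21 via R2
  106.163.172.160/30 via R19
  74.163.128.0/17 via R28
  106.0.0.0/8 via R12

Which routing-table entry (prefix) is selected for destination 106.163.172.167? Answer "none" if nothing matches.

Entries matching 106.163.172.167:
  106.0.0.0/7 (106.0.0.0 - 107.255.255.255)
  106.0.0.0/8 (106.0.0.0 - 106.255.255.255)
  106.160.0.0/14 (106.160.0.0 - 106.163.255.255)
Most specific is 106.160.0.0/14.

106.160.0.0/14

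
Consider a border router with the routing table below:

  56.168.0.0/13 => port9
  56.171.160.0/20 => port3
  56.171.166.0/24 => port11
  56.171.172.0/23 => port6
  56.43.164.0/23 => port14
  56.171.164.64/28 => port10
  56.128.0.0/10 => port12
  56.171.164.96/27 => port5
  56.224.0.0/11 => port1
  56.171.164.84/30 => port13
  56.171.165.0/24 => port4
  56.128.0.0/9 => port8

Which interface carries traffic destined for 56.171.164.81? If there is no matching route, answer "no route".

Routes whose prefix contains 56.171.164.81:
  56.128.0.0/9 (56.128.0.0 - 56.255.255.255) -> port8
  56.128.0.0/10 (56.128.0.0 - 56.191.255.255) -> port12
  56.168.0.0/13 (56.168.0.0 - 56.175.255.255) -> port9
  56.171.160.0/20 (56.171.160.0 - 56.171.175.255) -> port3
More-specific entries that do NOT match:
  56.171.164.84/30 (56.171.164.84 - 56.171.164.87) does not contain 56.171.164.81
  56.171.164.64/28 (56.171.164.64 - 56.171.164.79) does not contain 56.171.164.81
  56.171.164.96/27 (56.171.164.96 - 56.171.164.127) does not contain 56.171.164.81
  56.171.166.0/24 (56.171.166.0 - 56.171.166.255) does not contain 56.171.164.81
  56.171.165.0/24 (56.171.165.0 - 56.171.165.255) does not contain 56.171.164.81
  56.171.172.0/23 (56.171.172.0 - 56.171.173.255) does not contain 56.171.164.81
  56.43.164.0/23 (56.43.164.0 - 56.43.165.255) does not contain 56.171.164.81
Longest matching prefix is /20 -> interface port3.

port3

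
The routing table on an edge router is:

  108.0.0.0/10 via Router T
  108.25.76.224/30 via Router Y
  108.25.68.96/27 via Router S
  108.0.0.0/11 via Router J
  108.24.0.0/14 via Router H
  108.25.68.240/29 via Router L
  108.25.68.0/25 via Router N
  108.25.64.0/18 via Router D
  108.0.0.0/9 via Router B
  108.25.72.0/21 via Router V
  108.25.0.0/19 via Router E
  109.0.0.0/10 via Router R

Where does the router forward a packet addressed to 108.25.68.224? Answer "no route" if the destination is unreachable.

Router D

Routes whose prefix contains 108.25.68.224:
  108.0.0.0/9 (108.0.0.0 - 108.127.255.255) -> Router B
  108.0.0.0/10 (108.0.0.0 - 108.63.255.255) -> Router T
  108.0.0.0/11 (108.0.0.0 - 108.31.255.255) -> Router J
  108.24.0.0/14 (108.24.0.0 - 108.27.255.255) -> Router H
  108.25.64.0/18 (108.25.64.0 - 108.25.127.255) -> Router D
More-specific entries that do NOT match:
  108.25.76.224/30 (108.25.76.224 - 108.25.76.227) does not contain 108.25.68.224
  108.25.68.240/29 (108.25.68.240 - 108.25.68.247) does not contain 108.25.68.224
  108.25.68.96/27 (108.25.68.96 - 108.25.68.127) does not contain 108.25.68.224
  108.25.68.0/25 (108.25.68.0 - 108.25.68.127) does not contain 108.25.68.224
  108.25.72.0/21 (108.25.72.0 - 108.25.79.255) does not contain 108.25.68.224
  108.25.0.0/19 (108.25.0.0 - 108.25.31.255) does not contain 108.25.68.224
Longest matching prefix is /18 -> next hop Router D.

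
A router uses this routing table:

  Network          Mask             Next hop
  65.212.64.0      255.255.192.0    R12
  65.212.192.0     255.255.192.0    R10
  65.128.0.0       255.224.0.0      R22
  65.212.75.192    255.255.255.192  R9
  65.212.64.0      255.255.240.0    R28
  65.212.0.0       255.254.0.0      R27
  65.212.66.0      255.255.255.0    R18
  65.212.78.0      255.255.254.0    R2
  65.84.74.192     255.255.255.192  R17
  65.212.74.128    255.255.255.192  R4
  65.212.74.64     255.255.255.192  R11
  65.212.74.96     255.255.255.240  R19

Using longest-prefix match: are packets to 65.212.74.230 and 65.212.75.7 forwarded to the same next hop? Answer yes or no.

yes

65.212.74.230: longest match 65.212.64.0/20 -> R28
65.212.75.7: longest match 65.212.64.0/20 -> R28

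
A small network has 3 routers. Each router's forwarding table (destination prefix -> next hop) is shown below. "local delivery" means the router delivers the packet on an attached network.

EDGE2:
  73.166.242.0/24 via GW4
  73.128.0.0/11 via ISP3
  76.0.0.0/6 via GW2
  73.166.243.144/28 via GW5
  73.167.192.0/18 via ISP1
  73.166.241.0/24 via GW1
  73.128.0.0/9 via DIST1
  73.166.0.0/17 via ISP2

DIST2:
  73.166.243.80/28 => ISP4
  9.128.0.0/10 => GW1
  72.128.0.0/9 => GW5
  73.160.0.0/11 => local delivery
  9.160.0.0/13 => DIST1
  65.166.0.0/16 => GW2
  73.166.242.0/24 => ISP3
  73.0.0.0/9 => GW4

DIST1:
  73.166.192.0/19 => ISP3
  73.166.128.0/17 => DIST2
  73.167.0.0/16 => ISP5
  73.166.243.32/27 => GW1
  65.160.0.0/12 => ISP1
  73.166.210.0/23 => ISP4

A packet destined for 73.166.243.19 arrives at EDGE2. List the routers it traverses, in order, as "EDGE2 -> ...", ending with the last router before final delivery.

EDGE2 -> DIST1 -> DIST2

At EDGE2: longest match for 73.166.243.19 is 73.128.0.0/9 -> DIST1
At DIST1: longest match for 73.166.243.19 is 73.166.128.0/17 -> DIST2
At DIST2: longest match for 73.166.243.19 is 73.160.0.0/11 -> local delivery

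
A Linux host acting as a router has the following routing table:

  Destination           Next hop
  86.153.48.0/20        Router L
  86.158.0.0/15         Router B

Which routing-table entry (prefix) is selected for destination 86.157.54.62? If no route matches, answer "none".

none

86.157.54.62 is outside every listed prefix and there is no default route.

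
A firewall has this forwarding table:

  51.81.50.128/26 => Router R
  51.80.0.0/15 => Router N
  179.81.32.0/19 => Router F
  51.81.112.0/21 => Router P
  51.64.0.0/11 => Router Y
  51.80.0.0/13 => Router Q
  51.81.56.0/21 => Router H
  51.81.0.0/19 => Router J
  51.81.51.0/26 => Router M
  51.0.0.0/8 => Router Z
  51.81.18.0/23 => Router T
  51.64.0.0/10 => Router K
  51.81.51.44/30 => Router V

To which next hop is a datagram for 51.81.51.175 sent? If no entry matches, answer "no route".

Routes whose prefix contains 51.81.51.175:
  51.0.0.0/8 (51.0.0.0 - 51.255.255.255) -> Router Z
  51.64.0.0/10 (51.64.0.0 - 51.127.255.255) -> Router K
  51.64.0.0/11 (51.64.0.0 - 51.95.255.255) -> Router Y
  51.80.0.0/13 (51.80.0.0 - 51.87.255.255) -> Router Q
  51.80.0.0/15 (51.80.0.0 - 51.81.255.255) -> Router N
More-specific entries that do NOT match:
  51.81.51.44/30 (51.81.51.44 - 51.81.51.47) does not contain 51.81.51.175
  51.81.50.128/26 (51.81.50.128 - 51.81.50.191) does not contain 51.81.51.175
  51.81.51.0/26 (51.81.51.0 - 51.81.51.63) does not contain 51.81.51.175
  51.81.18.0/23 (51.81.18.0 - 51.81.19.255) does not contain 51.81.51.175
  51.81.112.0/21 (51.81.112.0 - 51.81.119.255) does not contain 51.81.51.175
  51.81.56.0/21 (51.81.56.0 - 51.81.63.255) does not contain 51.81.51.175
  179.81.32.0/19 (179.81.32.0 - 179.81.63.255) does not contain 51.81.51.175
  51.81.0.0/19 (51.81.0.0 - 51.81.31.255) does not contain 51.81.51.175
Longest matching prefix is /15 -> next hop Router N.

Router N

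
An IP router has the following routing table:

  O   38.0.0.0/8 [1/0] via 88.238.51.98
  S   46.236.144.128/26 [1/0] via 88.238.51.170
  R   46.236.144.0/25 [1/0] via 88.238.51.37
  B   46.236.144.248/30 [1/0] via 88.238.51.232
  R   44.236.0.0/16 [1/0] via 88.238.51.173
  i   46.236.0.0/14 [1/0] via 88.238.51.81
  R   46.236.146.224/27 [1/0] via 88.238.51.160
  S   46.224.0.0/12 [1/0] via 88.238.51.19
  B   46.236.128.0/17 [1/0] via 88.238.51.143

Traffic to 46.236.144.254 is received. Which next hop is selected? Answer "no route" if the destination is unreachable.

Routes whose prefix contains 46.236.144.254:
  46.224.0.0/12 (46.224.0.0 - 46.239.255.255) -> 88.238.51.19
  46.236.0.0/14 (46.236.0.0 - 46.239.255.255) -> 88.238.51.81
  46.236.128.0/17 (46.236.128.0 - 46.236.255.255) -> 88.238.51.143
More-specific entries that do NOT match:
  46.236.144.248/30 (46.236.144.248 - 46.236.144.251) does not contain 46.236.144.254
  46.236.146.224/27 (46.236.146.224 - 46.236.146.255) does not contain 46.236.144.254
  46.236.144.128/26 (46.236.144.128 - 46.236.144.191) does not contain 46.236.144.254
  46.236.144.0/25 (46.236.144.0 - 46.236.144.127) does not contain 46.236.144.254
Longest matching prefix is /17 -> next hop 88.238.51.143.

88.238.51.143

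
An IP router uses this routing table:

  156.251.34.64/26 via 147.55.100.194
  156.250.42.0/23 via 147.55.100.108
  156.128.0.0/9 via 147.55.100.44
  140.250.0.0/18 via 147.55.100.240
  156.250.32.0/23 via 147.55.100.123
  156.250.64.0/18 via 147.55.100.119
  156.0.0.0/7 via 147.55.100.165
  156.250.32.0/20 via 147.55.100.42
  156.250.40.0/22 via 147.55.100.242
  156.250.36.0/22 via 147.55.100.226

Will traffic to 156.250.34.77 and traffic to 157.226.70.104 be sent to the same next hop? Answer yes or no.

no

156.250.34.77: longest match 156.250.32.0/20 -> 147.55.100.42
157.226.70.104: longest match 156.0.0.0/7 -> 147.55.100.165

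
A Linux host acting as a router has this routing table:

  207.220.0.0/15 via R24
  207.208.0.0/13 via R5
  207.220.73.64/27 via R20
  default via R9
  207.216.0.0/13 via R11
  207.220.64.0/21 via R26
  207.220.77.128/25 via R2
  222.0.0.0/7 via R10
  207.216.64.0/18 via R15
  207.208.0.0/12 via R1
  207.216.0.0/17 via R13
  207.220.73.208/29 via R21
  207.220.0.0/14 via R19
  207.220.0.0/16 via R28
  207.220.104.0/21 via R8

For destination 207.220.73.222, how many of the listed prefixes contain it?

Prefixes containing 207.220.73.222:
  0.0.0.0/0 (default, matches everything)
  207.208.0.0/12 (207.208.0.0 - 207.223.255.255)
  207.216.0.0/13 (207.216.0.0 - 207.223.255.255)
  207.220.0.0/14 (207.220.0.0 - 207.223.255.255)
  207.220.0.0/15 (207.220.0.0 - 207.221.255.255)
  207.220.0.0/16 (207.220.0.0 - 207.220.255.255)
Total matching entries: 6.

6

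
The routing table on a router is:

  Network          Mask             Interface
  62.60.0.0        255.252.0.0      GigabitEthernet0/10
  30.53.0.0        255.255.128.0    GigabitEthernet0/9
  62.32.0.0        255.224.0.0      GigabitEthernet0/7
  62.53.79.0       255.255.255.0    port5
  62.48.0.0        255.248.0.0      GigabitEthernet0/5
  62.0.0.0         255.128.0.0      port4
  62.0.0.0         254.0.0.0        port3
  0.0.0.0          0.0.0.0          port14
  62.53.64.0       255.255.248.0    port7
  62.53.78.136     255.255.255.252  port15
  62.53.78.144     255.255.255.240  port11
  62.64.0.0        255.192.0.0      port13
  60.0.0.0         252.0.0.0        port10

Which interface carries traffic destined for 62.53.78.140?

Routes whose prefix contains 62.53.78.140:
  0.0.0.0/0 (default, matches everything) -> port14
  60.0.0.0/6 (60.0.0.0 - 63.255.255.255) -> port10
  62.0.0.0/7 (62.0.0.0 - 63.255.255.255) -> port3
  62.0.0.0/9 (62.0.0.0 - 62.127.255.255) -> port4
  62.32.0.0/11 (62.32.0.0 - 62.63.255.255) -> GigabitEthernet0/7
  62.48.0.0/13 (62.48.0.0 - 62.55.255.255) -> GigabitEthernet0/5
More-specific entries that do NOT match:
  62.53.78.136/30 (62.53.78.136 - 62.53.78.139) does not contain 62.53.78.140
  62.53.78.144/28 (62.53.78.144 - 62.53.78.159) does not contain 62.53.78.140
  62.53.79.0/24 (62.53.79.0 - 62.53.79.255) does not contain 62.53.78.140
  62.53.64.0/21 (62.53.64.0 - 62.53.71.255) does not contain 62.53.78.140
  30.53.0.0/17 (30.53.0.0 - 30.53.127.255) does not contain 62.53.78.140
  62.60.0.0/14 (62.60.0.0 - 62.63.255.255) does not contain 62.53.78.140
Longest matching prefix is /13 -> interface GigabitEthernet0/5.

GigabitEthernet0/5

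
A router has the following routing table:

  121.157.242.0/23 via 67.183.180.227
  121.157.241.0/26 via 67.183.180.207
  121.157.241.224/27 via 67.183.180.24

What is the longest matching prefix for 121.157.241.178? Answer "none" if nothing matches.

none

121.157.241.178 is outside every listed prefix and there is no default route.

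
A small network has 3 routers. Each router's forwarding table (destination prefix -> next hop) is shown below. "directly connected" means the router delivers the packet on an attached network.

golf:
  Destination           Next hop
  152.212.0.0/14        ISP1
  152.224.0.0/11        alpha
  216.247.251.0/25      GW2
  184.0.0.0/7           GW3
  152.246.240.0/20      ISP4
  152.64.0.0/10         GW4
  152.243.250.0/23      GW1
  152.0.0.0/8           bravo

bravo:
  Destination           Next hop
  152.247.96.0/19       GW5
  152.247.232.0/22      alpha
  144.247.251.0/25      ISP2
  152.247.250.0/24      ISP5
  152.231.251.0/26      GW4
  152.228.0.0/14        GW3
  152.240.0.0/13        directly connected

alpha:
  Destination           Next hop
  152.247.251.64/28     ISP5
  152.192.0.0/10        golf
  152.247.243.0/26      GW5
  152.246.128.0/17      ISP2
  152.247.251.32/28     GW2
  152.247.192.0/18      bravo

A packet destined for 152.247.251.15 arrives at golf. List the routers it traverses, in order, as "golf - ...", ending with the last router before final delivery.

golf - alpha - bravo

At golf: longest match for 152.247.251.15 is 152.224.0.0/11 -> alpha
At alpha: longest match for 152.247.251.15 is 152.247.192.0/18 -> bravo
At bravo: longest match for 152.247.251.15 is 152.240.0.0/13 -> directly connected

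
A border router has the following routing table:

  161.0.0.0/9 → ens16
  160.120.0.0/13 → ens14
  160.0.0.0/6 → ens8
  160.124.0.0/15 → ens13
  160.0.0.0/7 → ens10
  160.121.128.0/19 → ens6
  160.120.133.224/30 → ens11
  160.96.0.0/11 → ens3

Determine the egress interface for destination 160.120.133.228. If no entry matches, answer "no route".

ens14

Routes whose prefix contains 160.120.133.228:
  160.0.0.0/6 (160.0.0.0 - 163.255.255.255) -> ens8
  160.0.0.0/7 (160.0.0.0 - 161.255.255.255) -> ens10
  160.96.0.0/11 (160.96.0.0 - 160.127.255.255) -> ens3
  160.120.0.0/13 (160.120.0.0 - 160.127.255.255) -> ens14
More-specific entries that do NOT match:
  160.120.133.224/30 (160.120.133.224 - 160.120.133.227) does not contain 160.120.133.228
  160.121.128.0/19 (160.121.128.0 - 160.121.159.255) does not contain 160.120.133.228
  160.124.0.0/15 (160.124.0.0 - 160.125.255.255) does not contain 160.120.133.228
Longest matching prefix is /13 -> interface ens14.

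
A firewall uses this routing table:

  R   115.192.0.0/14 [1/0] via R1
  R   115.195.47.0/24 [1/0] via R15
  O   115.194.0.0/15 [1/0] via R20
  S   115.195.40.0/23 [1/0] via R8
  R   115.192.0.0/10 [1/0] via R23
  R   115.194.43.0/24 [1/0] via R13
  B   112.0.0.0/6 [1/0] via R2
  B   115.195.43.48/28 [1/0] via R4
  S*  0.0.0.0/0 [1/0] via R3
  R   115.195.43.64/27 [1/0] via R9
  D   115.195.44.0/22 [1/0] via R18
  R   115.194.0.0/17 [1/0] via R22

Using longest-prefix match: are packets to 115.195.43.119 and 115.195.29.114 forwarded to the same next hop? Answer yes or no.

yes

115.195.43.119: longest match 115.194.0.0/15 -> R20
115.195.29.114: longest match 115.194.0.0/15 -> R20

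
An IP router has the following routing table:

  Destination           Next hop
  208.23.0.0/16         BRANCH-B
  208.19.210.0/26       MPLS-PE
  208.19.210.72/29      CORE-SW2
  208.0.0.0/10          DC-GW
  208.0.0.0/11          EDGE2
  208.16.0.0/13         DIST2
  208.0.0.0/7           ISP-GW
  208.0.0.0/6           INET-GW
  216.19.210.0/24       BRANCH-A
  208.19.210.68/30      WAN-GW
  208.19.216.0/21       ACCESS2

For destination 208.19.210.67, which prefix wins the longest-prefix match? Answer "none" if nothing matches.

Entries matching 208.19.210.67:
  208.0.0.0/6 (208.0.0.0 - 211.255.255.255)
  208.0.0.0/7 (208.0.0.0 - 209.255.255.255)
  208.0.0.0/10 (208.0.0.0 - 208.63.255.255)
  208.0.0.0/11 (208.0.0.0 - 208.31.255.255)
  208.16.0.0/13 (208.16.0.0 - 208.23.255.255)
Most specific is 208.16.0.0/13.

208.16.0.0/13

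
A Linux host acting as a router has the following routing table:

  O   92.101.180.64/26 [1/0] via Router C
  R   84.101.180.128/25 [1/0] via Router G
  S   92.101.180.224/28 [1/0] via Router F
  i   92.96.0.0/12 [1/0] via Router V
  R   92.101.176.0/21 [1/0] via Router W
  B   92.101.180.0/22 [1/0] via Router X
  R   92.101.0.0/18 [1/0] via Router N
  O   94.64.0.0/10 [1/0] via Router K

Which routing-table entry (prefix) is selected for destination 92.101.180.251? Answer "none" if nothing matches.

92.101.180.0/22

Entries matching 92.101.180.251:
  92.96.0.0/12 (92.96.0.0 - 92.111.255.255)
  92.101.176.0/21 (92.101.176.0 - 92.101.183.255)
  92.101.180.0/22 (92.101.180.0 - 92.101.183.255)
Most specific is 92.101.180.0/22.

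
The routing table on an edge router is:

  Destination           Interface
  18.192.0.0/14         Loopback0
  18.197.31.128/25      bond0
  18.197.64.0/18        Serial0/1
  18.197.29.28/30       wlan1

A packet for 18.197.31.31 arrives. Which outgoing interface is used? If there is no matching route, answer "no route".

No entry's prefix contains 18.197.31.31; there is no default route.

no route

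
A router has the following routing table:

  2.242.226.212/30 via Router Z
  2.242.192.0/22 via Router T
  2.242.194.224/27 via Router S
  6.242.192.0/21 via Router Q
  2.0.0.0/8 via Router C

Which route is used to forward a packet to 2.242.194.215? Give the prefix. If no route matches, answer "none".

2.242.192.0/22

Entries matching 2.242.194.215:
  2.0.0.0/8 (2.0.0.0 - 2.255.255.255)
  2.242.192.0/22 (2.242.192.0 - 2.242.195.255)
Most specific is 2.242.192.0/22.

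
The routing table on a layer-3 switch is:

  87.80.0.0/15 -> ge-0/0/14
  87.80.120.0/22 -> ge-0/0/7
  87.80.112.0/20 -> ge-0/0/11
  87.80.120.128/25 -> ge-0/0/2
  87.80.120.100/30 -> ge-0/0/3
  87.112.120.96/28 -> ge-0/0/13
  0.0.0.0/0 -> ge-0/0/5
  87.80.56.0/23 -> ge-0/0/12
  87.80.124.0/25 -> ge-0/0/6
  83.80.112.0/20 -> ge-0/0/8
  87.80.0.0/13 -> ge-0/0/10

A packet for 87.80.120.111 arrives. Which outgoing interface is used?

ge-0/0/7

Routes whose prefix contains 87.80.120.111:
  0.0.0.0/0 (default, matches everything) -> ge-0/0/5
  87.80.0.0/13 (87.80.0.0 - 87.87.255.255) -> ge-0/0/10
  87.80.0.0/15 (87.80.0.0 - 87.81.255.255) -> ge-0/0/14
  87.80.112.0/20 (87.80.112.0 - 87.80.127.255) -> ge-0/0/11
  87.80.120.0/22 (87.80.120.0 - 87.80.123.255) -> ge-0/0/7
More-specific entries that do NOT match:
  87.80.120.100/30 (87.80.120.100 - 87.80.120.103) does not contain 87.80.120.111
  87.112.120.96/28 (87.112.120.96 - 87.112.120.111) does not contain 87.80.120.111
  87.80.120.128/25 (87.80.120.128 - 87.80.120.255) does not contain 87.80.120.111
  87.80.124.0/25 (87.80.124.0 - 87.80.124.127) does not contain 87.80.120.111
  87.80.56.0/23 (87.80.56.0 - 87.80.57.255) does not contain 87.80.120.111
Longest matching prefix is /22 -> interface ge-0/0/7.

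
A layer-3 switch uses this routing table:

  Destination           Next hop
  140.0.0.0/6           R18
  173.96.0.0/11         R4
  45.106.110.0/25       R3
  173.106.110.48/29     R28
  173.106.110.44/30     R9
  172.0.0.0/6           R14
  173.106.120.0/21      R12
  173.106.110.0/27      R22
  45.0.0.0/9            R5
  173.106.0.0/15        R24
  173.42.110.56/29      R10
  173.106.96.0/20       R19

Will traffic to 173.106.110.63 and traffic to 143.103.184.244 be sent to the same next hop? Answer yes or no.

173.106.110.63: longest match 173.106.96.0/20 -> R19
143.103.184.244: longest match 140.0.0.0/6 -> R18

no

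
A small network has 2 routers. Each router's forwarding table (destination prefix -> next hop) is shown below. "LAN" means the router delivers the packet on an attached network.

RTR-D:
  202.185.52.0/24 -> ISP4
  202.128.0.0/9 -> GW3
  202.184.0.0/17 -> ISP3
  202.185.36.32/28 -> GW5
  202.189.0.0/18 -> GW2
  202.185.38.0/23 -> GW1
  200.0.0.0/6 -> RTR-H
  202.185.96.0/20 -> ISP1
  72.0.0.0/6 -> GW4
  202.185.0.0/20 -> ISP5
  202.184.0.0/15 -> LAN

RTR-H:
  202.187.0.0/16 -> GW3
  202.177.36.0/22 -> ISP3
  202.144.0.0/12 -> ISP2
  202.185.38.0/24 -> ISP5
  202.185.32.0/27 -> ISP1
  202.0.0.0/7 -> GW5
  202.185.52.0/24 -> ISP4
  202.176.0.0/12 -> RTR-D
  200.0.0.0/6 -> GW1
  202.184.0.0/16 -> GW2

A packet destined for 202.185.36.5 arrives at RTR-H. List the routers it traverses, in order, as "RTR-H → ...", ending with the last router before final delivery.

RTR-H → RTR-D

At RTR-H: longest match for 202.185.36.5 is 202.176.0.0/12 -> RTR-D
At RTR-D: longest match for 202.185.36.5 is 202.184.0.0/15 -> LAN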